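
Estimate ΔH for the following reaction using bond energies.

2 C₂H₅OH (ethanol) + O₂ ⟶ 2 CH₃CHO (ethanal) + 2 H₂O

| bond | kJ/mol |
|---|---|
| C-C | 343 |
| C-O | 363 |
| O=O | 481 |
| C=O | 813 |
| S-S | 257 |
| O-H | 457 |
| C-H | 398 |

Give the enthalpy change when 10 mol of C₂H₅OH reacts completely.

Bonds broken (reactants):
  C-C: 2 × 343 = 686
  C-H: 10 × 398 = 3980
  C-O: 2 × 363 = 726
  O-H: 2 × 457 = 914
  O=O: 1 × 481 = 481
  Σ(broken) = 6787 kJ
Bonds formed (products):
  C-C: 2 × 343 = 686
  C-H: 8 × 398 = 3184
  C=O: 2 × 813 = 1626
  O-H: 4 × 457 = 1828
  Σ(formed) = 7324 kJ
ΔH = Σ(broken) − Σ(formed) = 6787 − 7324 = −537 kJ
For 5× the reaction as written: 5 × (−537) = −2685 kJ

ΔH = −2685 kJ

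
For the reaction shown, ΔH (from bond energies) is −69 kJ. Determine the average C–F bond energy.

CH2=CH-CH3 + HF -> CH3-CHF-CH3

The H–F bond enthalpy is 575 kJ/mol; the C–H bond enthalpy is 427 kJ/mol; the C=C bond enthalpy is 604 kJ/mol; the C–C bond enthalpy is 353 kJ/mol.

Let D be the C–F bond energy.
Σ(broken) = 1×353 + 6×427 + 1×604 + 1×575 = 4094
Σ(formed) = 2×353 + 1×D + 7×427 = 3695 + D
ΔH = Σ(broken) − Σ(formed) = (4094) − (3695 + D) = +399 − D
Setting this equal to −69 kJ gives D = 468 kJ/mol.

D(C–F) ≈ 468 kJ/mol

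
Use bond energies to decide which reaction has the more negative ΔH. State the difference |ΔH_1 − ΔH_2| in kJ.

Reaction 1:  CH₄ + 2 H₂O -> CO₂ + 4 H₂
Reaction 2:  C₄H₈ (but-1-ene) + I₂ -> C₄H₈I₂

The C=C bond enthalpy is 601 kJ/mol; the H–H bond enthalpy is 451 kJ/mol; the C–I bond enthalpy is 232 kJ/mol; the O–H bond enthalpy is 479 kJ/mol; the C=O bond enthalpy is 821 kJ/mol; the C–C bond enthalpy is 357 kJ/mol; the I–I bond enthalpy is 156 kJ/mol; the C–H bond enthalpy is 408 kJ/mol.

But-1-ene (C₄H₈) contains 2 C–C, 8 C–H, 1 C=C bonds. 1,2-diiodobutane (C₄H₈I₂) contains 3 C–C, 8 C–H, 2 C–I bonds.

Reaction 1:
  Bonds broken (reactants):
    C–H: 4 × 408 = 1632
    O–H: 4 × 479 = 1916
    Σ(broken) = 3548 kJ
  Bonds formed (products):
    C=O: 2 × 821 = 1642
    H–H: 4 × 451 = 1804
    Σ(formed) = 3446 kJ
  ΔH_1 = 3548 − 3446 = +102 kJ
Reaction 2:
  Bonds broken (reactants):
    C–C: 2 × 357 = 714
    C–H: 8 × 408 = 3264
    C=C: 1 × 601 = 601
    I–I: 1 × 156 = 156
    Σ(broken) = 4735 kJ
  Bonds formed (products):
    C–C: 3 × 357 = 1071
    C–H: 8 × 408 = 3264
    C–I: 2 × 232 = 464
    Σ(formed) = 4799 kJ
  ΔH_2 = 4735 − 4799 = −64 kJ
ΔH_1 − ΔH_2 = +166 kJ, so reaction 2 has the more negative ΔH; |ΔH_1 − ΔH_2| = 166 kJ.

Reaction 2, by 166 kJ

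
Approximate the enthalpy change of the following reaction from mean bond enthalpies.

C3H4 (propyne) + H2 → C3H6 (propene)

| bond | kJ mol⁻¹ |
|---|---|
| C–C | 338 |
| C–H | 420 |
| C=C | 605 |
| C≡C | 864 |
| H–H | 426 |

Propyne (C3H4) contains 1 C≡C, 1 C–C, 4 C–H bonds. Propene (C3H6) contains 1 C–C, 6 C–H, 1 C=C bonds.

ΔH ≈ −155 kJ

Bonds broken (reactants):
  C≡C: 1 × 864 = 864
  C–C: 1 × 338 = 338
  C–H: 4 × 420 = 1680
  H–H: 1 × 426 = 426
  Σ(broken) = 3308 kJ
Bonds formed (products):
  C–C: 1 × 338 = 338
  C–H: 6 × 420 = 2520
  C=C: 1 × 605 = 605
  Σ(formed) = 3463 kJ
ΔH = Σ(broken) − Σ(formed) = 3308 − 3463 = −155 kJ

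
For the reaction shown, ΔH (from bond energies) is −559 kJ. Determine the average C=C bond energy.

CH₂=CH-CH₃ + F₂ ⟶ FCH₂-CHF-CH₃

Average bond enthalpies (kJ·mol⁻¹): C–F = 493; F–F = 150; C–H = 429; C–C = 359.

D(C=C) ≈ 636 kJ/mol

Let D be the C=C bond energy.
Σ(broken) = 1×359 + 6×429 + 1×D + 1×150 = 3083 + D
Σ(formed) = 2×359 + 2×493 + 6×429 = 4278
ΔH = Σ(broken) − Σ(formed) = (3083 + D) − (4278) = −1195 + D
Setting this equal to −559 kJ gives D = 636 kJ/mol.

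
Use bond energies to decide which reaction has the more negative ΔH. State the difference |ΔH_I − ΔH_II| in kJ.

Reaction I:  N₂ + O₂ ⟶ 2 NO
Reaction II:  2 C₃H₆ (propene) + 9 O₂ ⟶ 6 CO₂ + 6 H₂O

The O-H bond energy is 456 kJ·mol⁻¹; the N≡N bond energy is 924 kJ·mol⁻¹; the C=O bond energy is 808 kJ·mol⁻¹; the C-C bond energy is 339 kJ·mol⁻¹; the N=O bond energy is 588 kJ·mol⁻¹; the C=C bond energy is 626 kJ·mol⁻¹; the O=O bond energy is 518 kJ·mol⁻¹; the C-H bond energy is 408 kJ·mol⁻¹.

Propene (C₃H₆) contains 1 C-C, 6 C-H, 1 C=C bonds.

Reaction I:
  Bonds broken (reactants):
    N≡N: 1 × 924 = 924
    O=O: 1 × 518 = 518
    Σ(broken) = 1442 kJ
  Bonds formed (products):
    N=O: 2 × 588 = 1176
    Σ(formed) = 1176 kJ
  ΔH_I = 1442 − 1176 = +266 kJ
Reaction II:
  Bonds broken (reactants):
    C-C: 2 × 339 = 678
    C-H: 12 × 408 = 4896
    C=C: 2 × 626 = 1252
    O=O: 9 × 518 = 4662
    Σ(broken) = 11488 kJ
  Bonds formed (products):
    C=O: 12 × 808 = 9696
    O-H: 12 × 456 = 5472
    Σ(formed) = 15168 kJ
  ΔH_II = 11488 − 15168 = −3680 kJ
ΔH_I − ΔH_II = +3946 kJ, so reaction II has the more negative ΔH; |ΔH_I − ΔH_II| = 3946 kJ.

Reaction II, by 3946 kJ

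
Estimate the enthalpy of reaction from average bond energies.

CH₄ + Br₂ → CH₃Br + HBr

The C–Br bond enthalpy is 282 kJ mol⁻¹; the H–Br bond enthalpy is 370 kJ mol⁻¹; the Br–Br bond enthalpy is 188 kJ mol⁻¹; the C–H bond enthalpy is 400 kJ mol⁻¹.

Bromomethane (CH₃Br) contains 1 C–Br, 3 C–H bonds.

ΔH ≈ −64 kJ

Bonds broken (reactants):
  Br–Br: 1 × 188 = 188
  C–H: 4 × 400 = 1600
  Σ(broken) = 1788 kJ
Bonds formed (products):
  C–Br: 1 × 282 = 282
  C–H: 3 × 400 = 1200
  H–Br: 1 × 370 = 370
  Σ(formed) = 1852 kJ
ΔH = Σ(broken) − Σ(formed) = 1788 − 1852 = −64 kJ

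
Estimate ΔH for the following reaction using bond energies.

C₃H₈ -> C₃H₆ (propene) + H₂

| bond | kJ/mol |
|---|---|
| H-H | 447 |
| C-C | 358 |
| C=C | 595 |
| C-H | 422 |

Bonds broken (reactants):
  C-C: 2 × 358 = 716
  C-H: 8 × 422 = 3376
  Σ(broken) = 4092 kJ
Bonds formed (products):
  C-C: 1 × 358 = 358
  C-H: 6 × 422 = 2532
  C=C: 1 × 595 = 595
  H-H: 1 × 447 = 447
  Σ(formed) = 3932 kJ
ΔH = Σ(broken) − Σ(formed) = 4092 − 3932 = +160 kJ

ΔH ≈ +160 kJ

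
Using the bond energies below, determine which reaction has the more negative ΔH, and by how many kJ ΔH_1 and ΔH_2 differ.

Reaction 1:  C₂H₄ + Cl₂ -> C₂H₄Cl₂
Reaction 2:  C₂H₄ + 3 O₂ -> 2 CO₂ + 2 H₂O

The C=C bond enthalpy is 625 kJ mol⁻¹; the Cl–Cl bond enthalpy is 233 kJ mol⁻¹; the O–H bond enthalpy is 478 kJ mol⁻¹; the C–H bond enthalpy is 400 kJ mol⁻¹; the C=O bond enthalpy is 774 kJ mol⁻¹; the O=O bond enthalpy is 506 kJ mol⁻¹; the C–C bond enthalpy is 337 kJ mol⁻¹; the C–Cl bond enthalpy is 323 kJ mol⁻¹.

Reaction 2, by 1140 kJ

Reaction 1:
  Bonds broken (reactants):
    C–H: 4 × 400 = 1600
    C=C: 1 × 625 = 625
    Cl–Cl: 1 × 233 = 233
    Σ(broken) = 2458 kJ
  Bonds formed (products):
    C–C: 1 × 337 = 337
    C–Cl: 2 × 323 = 646
    C–H: 4 × 400 = 1600
    Σ(formed) = 2583 kJ
  ΔH_1 = 2458 − 2583 = −125 kJ
Reaction 2:
  Bonds broken (reactants):
    C–H: 4 × 400 = 1600
    C=C: 1 × 625 = 625
    O=O: 3 × 506 = 1518
    Σ(broken) = 3743 kJ
  Bonds formed (products):
    C=O: 4 × 774 = 3096
    O–H: 4 × 478 = 1912
    Σ(formed) = 5008 kJ
  ΔH_2 = 3743 − 5008 = −1265 kJ
ΔH_1 − ΔH_2 = +1140 kJ, so reaction 2 has the more negative ΔH; |ΔH_1 − ΔH_2| = 1140 kJ.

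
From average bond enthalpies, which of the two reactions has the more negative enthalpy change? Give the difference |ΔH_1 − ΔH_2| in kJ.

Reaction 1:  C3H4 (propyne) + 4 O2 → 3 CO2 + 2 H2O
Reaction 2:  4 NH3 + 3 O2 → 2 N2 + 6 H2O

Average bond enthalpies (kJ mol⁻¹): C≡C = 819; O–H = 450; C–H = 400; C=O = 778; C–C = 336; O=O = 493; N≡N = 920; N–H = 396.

Reaction 1:
  Bonds broken (reactants):
    C≡C: 1 × 819 = 819
    C–C: 1 × 336 = 336
    C–H: 4 × 400 = 1600
    O=O: 4 × 493 = 1972
    Σ(broken) = 4727 kJ
  Bonds formed (products):
    C=O: 6 × 778 = 4668
    O–H: 4 × 450 = 1800
    Σ(formed) = 6468 kJ
  ΔH_1 = 4727 − 6468 = −1741 kJ
Reaction 2:
  Bonds broken (reactants):
    N–H: 12 × 396 = 4752
    O=O: 3 × 493 = 1479
    Σ(broken) = 6231 kJ
  Bonds formed (products):
    N≡N: 2 × 920 = 1840
    O–H: 12 × 450 = 5400
    Σ(formed) = 7240 kJ
  ΔH_2 = 6231 − 7240 = −1009 kJ
ΔH_1 − ΔH_2 = −732 kJ, so reaction 1 has the more negative ΔH; |ΔH_1 − ΔH_2| = 732 kJ.

Reaction 1, by 732 kJ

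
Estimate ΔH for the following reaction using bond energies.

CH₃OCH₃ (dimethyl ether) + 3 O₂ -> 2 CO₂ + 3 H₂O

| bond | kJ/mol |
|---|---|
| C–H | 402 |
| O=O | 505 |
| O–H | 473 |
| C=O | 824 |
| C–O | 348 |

ΔH ≈ −1511 kJ

Bonds broken (reactants):
  C–H: 6 × 402 = 2412
  C–O: 2 × 348 = 696
  O=O: 3 × 505 = 1515
  Σ(broken) = 4623 kJ
Bonds formed (products):
  C=O: 4 × 824 = 3296
  O–H: 6 × 473 = 2838
  Σ(formed) = 6134 kJ
ΔH = Σ(broken) − Σ(formed) = 4623 − 6134 = −1511 kJ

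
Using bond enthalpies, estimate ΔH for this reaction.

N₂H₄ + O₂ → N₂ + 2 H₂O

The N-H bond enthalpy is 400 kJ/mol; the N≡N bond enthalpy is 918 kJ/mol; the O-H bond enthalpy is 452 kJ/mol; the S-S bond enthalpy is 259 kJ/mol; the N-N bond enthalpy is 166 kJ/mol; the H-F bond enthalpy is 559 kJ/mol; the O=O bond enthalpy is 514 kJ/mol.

ΔH ≈ −446 kJ

Bonds broken (reactants):
  N-H: 4 × 400 = 1600
  N-N: 1 × 166 = 166
  O=O: 1 × 514 = 514
  Σ(broken) = 2280 kJ
Bonds formed (products):
  N≡N: 1 × 918 = 918
  O-H: 4 × 452 = 1808
  Σ(formed) = 2726 kJ
ΔH = Σ(broken) − Σ(formed) = 2280 − 2726 = −446 kJ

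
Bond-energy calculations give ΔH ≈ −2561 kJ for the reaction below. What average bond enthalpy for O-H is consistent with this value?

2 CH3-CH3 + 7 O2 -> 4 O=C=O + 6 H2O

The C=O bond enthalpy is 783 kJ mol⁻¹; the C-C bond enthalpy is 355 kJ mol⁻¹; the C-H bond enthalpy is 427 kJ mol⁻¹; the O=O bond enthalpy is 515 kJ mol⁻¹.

D(O-H) ≈ 478 kJ/mol

Let D be the O-H bond energy.
Σ(broken) = 2×355 + 12×427 + 7×515 = 9439
Σ(formed) = 8×783 + 12×D = 6264 + 12D
ΔH = Σ(broken) − Σ(formed) = (9439) − (6264 + 12D) = +3175 − 12D
Setting this equal to −2561 kJ gives 12D = 5736, so D = 478 kJ/mol.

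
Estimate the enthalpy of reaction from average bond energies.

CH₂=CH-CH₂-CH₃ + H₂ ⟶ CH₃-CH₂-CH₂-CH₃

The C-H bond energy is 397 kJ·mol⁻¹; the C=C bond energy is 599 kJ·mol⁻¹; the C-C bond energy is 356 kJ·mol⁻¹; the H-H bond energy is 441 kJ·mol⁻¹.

ΔH ≈ −110 kJ

Bonds broken (reactants):
  C-C: 2 × 356 = 712
  C-H: 8 × 397 = 3176
  C=C: 1 × 599 = 599
  H-H: 1 × 441 = 441
  Σ(broken) = 4928 kJ
Bonds formed (products):
  C-C: 3 × 356 = 1068
  C-H: 10 × 397 = 3970
  Σ(formed) = 5038 kJ
ΔH = Σ(broken) − Σ(formed) = 4928 − 5038 = −110 kJ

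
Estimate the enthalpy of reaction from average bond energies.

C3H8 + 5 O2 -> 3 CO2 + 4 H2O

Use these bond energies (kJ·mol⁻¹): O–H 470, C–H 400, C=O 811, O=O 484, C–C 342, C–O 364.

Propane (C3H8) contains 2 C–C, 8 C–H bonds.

ΔH ≈ −2322 kJ

Bonds broken (reactants):
  C–C: 2 × 342 = 684
  C–H: 8 × 400 = 3200
  O=O: 5 × 484 = 2420
  Σ(broken) = 6304 kJ
Bonds formed (products):
  C=O: 6 × 811 = 4866
  O–H: 8 × 470 = 3760
  Σ(formed) = 8626 kJ
ΔH = Σ(broken) − Σ(formed) = 6304 − 8626 = −2322 kJ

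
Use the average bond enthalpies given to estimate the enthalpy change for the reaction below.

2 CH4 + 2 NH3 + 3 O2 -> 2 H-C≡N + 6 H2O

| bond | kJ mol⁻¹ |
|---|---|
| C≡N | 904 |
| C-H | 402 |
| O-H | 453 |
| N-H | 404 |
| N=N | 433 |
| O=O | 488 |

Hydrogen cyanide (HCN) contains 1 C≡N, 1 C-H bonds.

ΔH ≈ −944 kJ

Bonds broken (reactants):
  C-H: 8 × 402 = 3216
  N-H: 6 × 404 = 2424
  O=O: 3 × 488 = 1464
  Σ(broken) = 7104 kJ
Bonds formed (products):
  C≡N: 2 × 904 = 1808
  C-H: 2 × 402 = 804
  O-H: 12 × 453 = 5436
  Σ(formed) = 8048 kJ
ΔH = Σ(broken) − Σ(formed) = 7104 − 8048 = −944 kJ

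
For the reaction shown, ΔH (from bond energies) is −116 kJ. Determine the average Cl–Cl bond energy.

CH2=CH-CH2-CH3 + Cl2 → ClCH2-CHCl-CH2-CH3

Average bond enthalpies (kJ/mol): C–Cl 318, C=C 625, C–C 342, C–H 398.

Let D be the Cl–Cl bond energy.
Σ(broken) = 2×342 + 8×398 + 1×625 + 1×D = 4493 + D
Σ(formed) = 3×342 + 2×318 + 8×398 = 4846
ΔH = Σ(broken) − Σ(formed) = (4493 + D) − (4846) = −353 + D
Setting this equal to −116 kJ gives D = 237 kJ/mol.

D(Cl–Cl) ≈ 237 kJ/mol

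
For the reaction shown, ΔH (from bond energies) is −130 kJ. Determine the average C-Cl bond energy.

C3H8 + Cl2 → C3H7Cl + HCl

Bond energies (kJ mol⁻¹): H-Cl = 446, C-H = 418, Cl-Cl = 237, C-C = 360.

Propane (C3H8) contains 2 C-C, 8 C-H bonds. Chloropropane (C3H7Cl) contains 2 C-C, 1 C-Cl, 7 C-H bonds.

D(C-Cl) ≈ 339 kJ/mol

Let D be the C-Cl bond energy.
Σ(broken) = 2×360 + 8×418 + 1×237 = 4301
Σ(formed) = 2×360 + 1×D + 7×418 + 1×446 = 4092 + D
ΔH = Σ(broken) − Σ(formed) = (4301) − (4092 + D) = +209 − D
Setting this equal to −130 kJ gives D = 339 kJ/mol.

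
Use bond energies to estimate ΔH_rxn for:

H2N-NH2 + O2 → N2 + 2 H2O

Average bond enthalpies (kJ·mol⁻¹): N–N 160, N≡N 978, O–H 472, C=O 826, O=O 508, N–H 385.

Bonds broken (reactants):
  N–H: 4 × 385 = 1540
  N–N: 1 × 160 = 160
  O=O: 1 × 508 = 508
  Σ(broken) = 2208 kJ
Bonds formed (products):
  N≡N: 1 × 978 = 978
  O–H: 4 × 472 = 1888
  Σ(formed) = 2866 kJ
ΔH = Σ(broken) − Σ(formed) = 2208 − 2866 = −658 kJ

ΔH ≈ −658 kJ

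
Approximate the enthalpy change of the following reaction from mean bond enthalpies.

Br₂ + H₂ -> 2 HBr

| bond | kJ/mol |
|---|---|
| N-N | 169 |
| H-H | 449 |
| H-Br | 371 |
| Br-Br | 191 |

Bonds broken (reactants):
  Br-Br: 1 × 191 = 191
  H-H: 1 × 449 = 449
  Σ(broken) = 640 kJ
Bonds formed (products):
  H-Br: 2 × 371 = 742
  Σ(formed) = 742 kJ
ΔH = Σ(broken) − Σ(formed) = 640 − 742 = −102 kJ

ΔH ≈ −102 kJ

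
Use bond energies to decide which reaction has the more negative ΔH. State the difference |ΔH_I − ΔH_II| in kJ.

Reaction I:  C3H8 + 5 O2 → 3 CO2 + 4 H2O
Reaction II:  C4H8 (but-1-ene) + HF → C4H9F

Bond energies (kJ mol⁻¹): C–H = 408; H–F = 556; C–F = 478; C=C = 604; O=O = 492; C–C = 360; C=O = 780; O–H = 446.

Reaction I:
  Bonds broken (reactants):
    C–C: 2 × 360 = 720
    C–H: 8 × 408 = 3264
    O=O: 5 × 492 = 2460
    Σ(broken) = 6444 kJ
  Bonds formed (products):
    C=O: 6 × 780 = 4680
    O–H: 8 × 446 = 3568
    Σ(formed) = 8248 kJ
  ΔH_I = 6444 − 8248 = −1804 kJ
Reaction II:
  Bonds broken (reactants):
    C–C: 2 × 360 = 720
    C–H: 8 × 408 = 3264
    C=C: 1 × 604 = 604
    H–F: 1 × 556 = 556
    Σ(broken) = 5144 kJ
  Bonds formed (products):
    C–C: 3 × 360 = 1080
    C–F: 1 × 478 = 478
    C–H: 9 × 408 = 3672
    Σ(formed) = 5230 kJ
  ΔH_II = 5144 − 5230 = −86 kJ
ΔH_I − ΔH_II = −1718 kJ, so reaction I has the more negative ΔH; |ΔH_I − ΔH_II| = 1718 kJ.

Reaction I, by 1718 kJ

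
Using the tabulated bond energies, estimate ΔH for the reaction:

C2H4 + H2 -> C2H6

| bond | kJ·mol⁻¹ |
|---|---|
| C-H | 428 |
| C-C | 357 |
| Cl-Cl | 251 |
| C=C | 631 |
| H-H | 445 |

ΔH ≈ −137 kJ

Bonds broken (reactants):
  C-H: 4 × 428 = 1712
  C=C: 1 × 631 = 631
  H-H: 1 × 445 = 445
  Σ(broken) = 2788 kJ
Bonds formed (products):
  C-C: 1 × 357 = 357
  C-H: 6 × 428 = 2568
  Σ(formed) = 2925 kJ
ΔH = Σ(broken) − Σ(formed) = 2788 − 2925 = −137 kJ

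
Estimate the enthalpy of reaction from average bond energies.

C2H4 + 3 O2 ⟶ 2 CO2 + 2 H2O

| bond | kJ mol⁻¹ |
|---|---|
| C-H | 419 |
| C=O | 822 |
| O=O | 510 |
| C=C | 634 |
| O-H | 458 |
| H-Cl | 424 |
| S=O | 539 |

ΔH ≈ −1280 kJ

Bonds broken (reactants):
  C-H: 4 × 419 = 1676
  C=C: 1 × 634 = 634
  O=O: 3 × 510 = 1530
  Σ(broken) = 3840 kJ
Bonds formed (products):
  C=O: 4 × 822 = 3288
  O-H: 4 × 458 = 1832
  Σ(formed) = 5120 kJ
ΔH = Σ(broken) − Σ(formed) = 3840 − 5120 = −1280 kJ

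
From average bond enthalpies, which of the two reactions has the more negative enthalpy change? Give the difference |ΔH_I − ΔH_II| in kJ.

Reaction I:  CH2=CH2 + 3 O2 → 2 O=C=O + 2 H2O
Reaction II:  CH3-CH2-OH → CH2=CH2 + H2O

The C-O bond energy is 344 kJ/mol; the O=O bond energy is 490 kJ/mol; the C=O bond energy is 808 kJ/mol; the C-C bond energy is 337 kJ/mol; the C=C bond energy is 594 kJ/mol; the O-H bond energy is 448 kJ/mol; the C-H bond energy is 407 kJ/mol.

Reaction I:
  Bonds broken (reactants):
    C-H: 4 × 407 = 1628
    C=C: 1 × 594 = 594
    O=O: 3 × 490 = 1470
    Σ(broken) = 3692 kJ
  Bonds formed (products):
    C=O: 4 × 808 = 3232
    O-H: 4 × 448 = 1792
    Σ(formed) = 5024 kJ
  ΔH_I = 3692 − 5024 = −1332 kJ
Reaction II:
  Bonds broken (reactants):
    C-C: 1 × 337 = 337
    C-H: 5 × 407 = 2035
    C-O: 1 × 344 = 344
    O-H: 1 × 448 = 448
    Σ(broken) = 3164 kJ
  Bonds formed (products):
    C-H: 4 × 407 = 1628
    C=C: 1 × 594 = 594
    O-H: 2 × 448 = 896
    Σ(formed) = 3118 kJ
  ΔH_II = 3164 − 3118 = +46 kJ
ΔH_I − ΔH_II = −1378 kJ, so reaction I has the more negative ΔH; |ΔH_I − ΔH_II| = 1378 kJ.

Reaction I, by 1378 kJ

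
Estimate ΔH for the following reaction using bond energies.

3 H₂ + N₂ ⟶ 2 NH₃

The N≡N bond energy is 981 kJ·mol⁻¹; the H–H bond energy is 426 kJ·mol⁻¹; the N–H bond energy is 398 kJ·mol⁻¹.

ΔH ≈ −129 kJ

Bonds broken (reactants):
  H–H: 3 × 426 = 1278
  N≡N: 1 × 981 = 981
  Σ(broken) = 2259 kJ
Bonds formed (products):
  N–H: 6 × 398 = 2388
  Σ(formed) = 2388 kJ
ΔH = Σ(broken) − Σ(formed) = 2259 − 2388 = −129 kJ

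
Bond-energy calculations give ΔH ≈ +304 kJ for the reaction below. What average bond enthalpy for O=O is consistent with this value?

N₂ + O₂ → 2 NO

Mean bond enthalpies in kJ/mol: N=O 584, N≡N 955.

D(O=O) ≈ 517 kJ/mol

Let D be the O=O bond energy.
Σ(broken) = 1×955 + 1×D = 955 + D
Σ(formed) = 2×584 = 1168
ΔH = Σ(broken) − Σ(formed) = (955 + D) − (1168) = −213 + D
Setting this equal to +304 kJ gives D = 517 kJ/mol.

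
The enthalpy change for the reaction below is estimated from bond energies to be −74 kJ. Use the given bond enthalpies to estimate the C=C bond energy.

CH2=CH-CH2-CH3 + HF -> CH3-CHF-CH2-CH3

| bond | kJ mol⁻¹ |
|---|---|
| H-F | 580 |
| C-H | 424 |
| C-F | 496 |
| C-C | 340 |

Let D be the C=C bond energy.
Σ(broken) = 2×340 + 8×424 + 1×D + 1×580 = 4652 + D
Σ(formed) = 3×340 + 1×496 + 9×424 = 5332
ΔH = Σ(broken) − Σ(formed) = (4652 + D) − (5332) = −680 + D
Setting this equal to −74 kJ gives D = 606 kJ/mol.

D(C=C) ≈ 606 kJ/mol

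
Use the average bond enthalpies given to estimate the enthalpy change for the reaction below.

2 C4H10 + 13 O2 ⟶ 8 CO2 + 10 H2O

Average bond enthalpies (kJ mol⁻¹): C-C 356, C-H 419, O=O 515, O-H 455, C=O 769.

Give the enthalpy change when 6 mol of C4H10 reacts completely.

ΔH = −12579 kJ

Bonds broken (reactants):
  C-C: 6 × 356 = 2136
  C-H: 20 × 419 = 8380
  O=O: 13 × 515 = 6695
  Σ(broken) = 17211 kJ
Bonds formed (products):
  C=O: 16 × 769 = 12304
  O-H: 20 × 455 = 9100
  Σ(formed) = 21404 kJ
ΔH = Σ(broken) − Σ(formed) = 17211 − 21404 = −4193 kJ
For 3× the reaction as written: 3 × (−4193) = −12579 kJ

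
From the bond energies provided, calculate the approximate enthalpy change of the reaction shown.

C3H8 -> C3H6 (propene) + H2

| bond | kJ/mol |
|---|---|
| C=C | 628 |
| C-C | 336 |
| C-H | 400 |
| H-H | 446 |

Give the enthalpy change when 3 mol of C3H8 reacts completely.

ΔH = +186 kJ

Bonds broken (reactants):
  C-C: 2 × 336 = 672
  C-H: 8 × 400 = 3200
  Σ(broken) = 3872 kJ
Bonds formed (products):
  C-C: 1 × 336 = 336
  C-H: 6 × 400 = 2400
  C=C: 1 × 628 = 628
  H-H: 1 × 446 = 446
  Σ(formed) = 3810 kJ
ΔH = Σ(broken) − Σ(formed) = 3872 − 3810 = +62 kJ
For 3× the reaction as written: 3 × (+62) = +186 kJ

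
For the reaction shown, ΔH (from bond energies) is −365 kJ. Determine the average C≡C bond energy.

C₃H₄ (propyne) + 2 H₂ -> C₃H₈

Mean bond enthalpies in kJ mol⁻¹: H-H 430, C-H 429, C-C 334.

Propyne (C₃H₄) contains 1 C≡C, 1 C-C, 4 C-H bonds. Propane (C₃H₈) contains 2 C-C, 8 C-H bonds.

Let D be the C≡C bond energy.
Σ(broken) = 1×D + 1×334 + 4×429 + 2×430 = 2910 + D
Σ(formed) = 2×334 + 8×429 = 4100
ΔH = Σ(broken) − Σ(formed) = (2910 + D) − (4100) = −1190 + D
Setting this equal to −365 kJ gives D = 825 kJ/mol.

D(C≡C) ≈ 825 kJ/mol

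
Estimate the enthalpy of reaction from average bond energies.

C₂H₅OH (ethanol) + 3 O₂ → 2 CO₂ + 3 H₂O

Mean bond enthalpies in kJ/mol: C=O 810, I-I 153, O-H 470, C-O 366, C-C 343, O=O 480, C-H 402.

Bonds broken (reactants):
  C-C: 1 × 343 = 343
  C-H: 5 × 402 = 2010
  C-O: 1 × 366 = 366
  O-H: 1 × 470 = 470
  O=O: 3 × 480 = 1440
  Σ(broken) = 4629 kJ
Bonds formed (products):
  C=O: 4 × 810 = 3240
  O-H: 6 × 470 = 2820
  Σ(formed) = 6060 kJ
ΔH = Σ(broken) − Σ(formed) = 4629 − 6060 = −1431 kJ

ΔH ≈ −1431 kJ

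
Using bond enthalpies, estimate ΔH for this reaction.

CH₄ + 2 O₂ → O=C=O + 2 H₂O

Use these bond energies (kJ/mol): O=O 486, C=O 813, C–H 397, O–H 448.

Bonds broken (reactants):
  C–H: 4 × 397 = 1588
  O=O: 2 × 486 = 972
  Σ(broken) = 2560 kJ
Bonds formed (products):
  C=O: 2 × 813 = 1626
  O–H: 4 × 448 = 1792
  Σ(formed) = 3418 kJ
ΔH = Σ(broken) − Σ(formed) = 2560 − 3418 = −858 kJ

ΔH ≈ −858 kJ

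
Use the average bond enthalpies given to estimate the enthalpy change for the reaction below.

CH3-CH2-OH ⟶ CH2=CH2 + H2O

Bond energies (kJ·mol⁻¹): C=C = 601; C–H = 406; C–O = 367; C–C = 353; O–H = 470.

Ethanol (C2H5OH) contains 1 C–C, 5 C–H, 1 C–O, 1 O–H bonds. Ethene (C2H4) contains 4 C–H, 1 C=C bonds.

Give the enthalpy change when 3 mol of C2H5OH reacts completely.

Bonds broken (reactants):
  C–C: 1 × 353 = 353
  C–H: 5 × 406 = 2030
  C–O: 1 × 367 = 367
  O–H: 1 × 470 = 470
  Σ(broken) = 3220 kJ
Bonds formed (products):
  C–H: 4 × 406 = 1624
  C=C: 1 × 601 = 601
  O–H: 2 × 470 = 940
  Σ(formed) = 3165 kJ
ΔH = Σ(broken) − Σ(formed) = 3220 − 3165 = +55 kJ
For 3× the reaction as written: 3 × (+55) = +165 kJ

ΔH = +165 kJ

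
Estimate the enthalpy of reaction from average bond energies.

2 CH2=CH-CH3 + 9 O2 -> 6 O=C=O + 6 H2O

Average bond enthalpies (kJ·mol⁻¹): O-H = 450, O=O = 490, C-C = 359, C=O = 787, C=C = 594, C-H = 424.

Bonds broken (reactants):
  C-C: 2 × 359 = 718
  C-H: 12 × 424 = 5088
  C=C: 2 × 594 = 1188
  O=O: 9 × 490 = 4410
  Σ(broken) = 11404 kJ
Bonds formed (products):
  C=O: 12 × 787 = 9444
  O-H: 12 × 450 = 5400
  Σ(formed) = 14844 kJ
ΔH = Σ(broken) − Σ(formed) = 11404 − 14844 = −3440 kJ

ΔH ≈ −3440 kJ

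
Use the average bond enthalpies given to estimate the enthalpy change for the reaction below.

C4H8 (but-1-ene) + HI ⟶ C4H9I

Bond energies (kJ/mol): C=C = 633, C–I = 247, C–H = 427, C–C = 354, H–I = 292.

Bonds broken (reactants):
  C–C: 2 × 354 = 708
  C–H: 8 × 427 = 3416
  C=C: 1 × 633 = 633
  H–I: 1 × 292 = 292
  Σ(broken) = 5049 kJ
Bonds formed (products):
  C–C: 3 × 354 = 1062
  C–H: 9 × 427 = 3843
  C–I: 1 × 247 = 247
  Σ(formed) = 5152 kJ
ΔH = Σ(broken) − Σ(formed) = 5049 − 5152 = −103 kJ

ΔH ≈ −103 kJ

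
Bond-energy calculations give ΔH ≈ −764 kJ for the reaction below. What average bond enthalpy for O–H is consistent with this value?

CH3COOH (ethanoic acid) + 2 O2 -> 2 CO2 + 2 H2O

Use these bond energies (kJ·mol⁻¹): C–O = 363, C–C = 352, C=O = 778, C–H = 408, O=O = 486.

Let D be the O–H bond energy.
Σ(broken) = 1×352 + 3×408 + 1×363 + 1×778 + 1×D + 2×486 = 3689 + D
Σ(formed) = 4×778 + 4×D = 3112 + 4D
ΔH = Σ(broken) − Σ(formed) = (3689 + D) − (3112 + 4D) = +577 − 3D
Setting this equal to −764 kJ gives 3D = 1341, so D = 447 kJ/mol.

D(O–H) ≈ 447 kJ/mol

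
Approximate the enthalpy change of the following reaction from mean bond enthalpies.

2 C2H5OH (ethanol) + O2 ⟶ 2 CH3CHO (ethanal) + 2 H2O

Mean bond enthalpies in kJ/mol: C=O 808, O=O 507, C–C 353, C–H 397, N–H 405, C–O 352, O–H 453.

ΔH ≈ −517 kJ

Bonds broken (reactants):
  C–C: 2 × 353 = 706
  C–H: 10 × 397 = 3970
  C–O: 2 × 352 = 704
  O–H: 2 × 453 = 906
  O=O: 1 × 507 = 507
  Σ(broken) = 6793 kJ
Bonds formed (products):
  C–C: 2 × 353 = 706
  C–H: 8 × 397 = 3176
  C=O: 2 × 808 = 1616
  O–H: 4 × 453 = 1812
  Σ(formed) = 7310 kJ
ΔH = Σ(broken) − Σ(formed) = 6793 − 7310 = −517 kJ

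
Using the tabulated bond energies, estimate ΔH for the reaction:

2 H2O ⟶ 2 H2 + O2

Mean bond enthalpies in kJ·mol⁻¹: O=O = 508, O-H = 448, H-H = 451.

ΔH ≈ +382 kJ

Bonds broken (reactants):
  O-H: 4 × 448 = 1792
  Σ(broken) = 1792 kJ
Bonds formed (products):
  H-H: 2 × 451 = 902
  O=O: 1 × 508 = 508
  Σ(formed) = 1410 kJ
ΔH = Σ(broken) − Σ(formed) = 1792 − 1410 = +382 kJ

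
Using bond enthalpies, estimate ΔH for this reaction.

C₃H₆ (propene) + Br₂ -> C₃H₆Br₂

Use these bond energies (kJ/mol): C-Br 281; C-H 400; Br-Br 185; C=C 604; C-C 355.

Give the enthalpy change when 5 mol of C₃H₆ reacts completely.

ΔH = −640 kJ

Bonds broken (reactants):
  Br-Br: 1 × 185 = 185
  C-C: 1 × 355 = 355
  C-H: 6 × 400 = 2400
  C=C: 1 × 604 = 604
  Σ(broken) = 3544 kJ
Bonds formed (products):
  C-Br: 2 × 281 = 562
  C-C: 2 × 355 = 710
  C-H: 6 × 400 = 2400
  Σ(formed) = 3672 kJ
ΔH = Σ(broken) − Σ(formed) = 3544 − 3672 = −128 kJ
For 5× the reaction as written: 5 × (−128) = −640 kJ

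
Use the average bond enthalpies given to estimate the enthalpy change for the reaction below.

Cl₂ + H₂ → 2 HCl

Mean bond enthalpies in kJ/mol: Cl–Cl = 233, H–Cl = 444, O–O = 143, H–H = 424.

Bonds broken (reactants):
  Cl–Cl: 1 × 233 = 233
  H–H: 1 × 424 = 424
  Σ(broken) = 657 kJ
Bonds formed (products):
  H–Cl: 2 × 444 = 888
  Σ(formed) = 888 kJ
ΔH = Σ(broken) − Σ(formed) = 657 − 888 = −231 kJ

ΔH ≈ −231 kJ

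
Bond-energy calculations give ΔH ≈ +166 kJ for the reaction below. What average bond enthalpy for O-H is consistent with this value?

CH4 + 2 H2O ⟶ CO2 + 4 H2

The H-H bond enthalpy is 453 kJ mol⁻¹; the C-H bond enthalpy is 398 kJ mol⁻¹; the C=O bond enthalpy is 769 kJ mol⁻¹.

D(O-H) ≈ 481 kJ/mol

Let D be the O-H bond energy.
Σ(broken) = 4×398 + 4×D = 1592 + 4D
Σ(formed) = 2×769 + 4×453 = 3350
ΔH = Σ(broken) − Σ(formed) = (1592 + 4D) − (3350) = −1758 + 4D
Setting this equal to +166 kJ gives 4D = 1924, so D = 481 kJ/mol.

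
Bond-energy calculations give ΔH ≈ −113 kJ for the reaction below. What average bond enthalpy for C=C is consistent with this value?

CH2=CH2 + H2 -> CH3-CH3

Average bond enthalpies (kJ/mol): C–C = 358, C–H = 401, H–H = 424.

D(C=C) ≈ 623 kJ/mol

Let D be the C=C bond energy.
Σ(broken) = 4×401 + 1×D + 1×424 = 2028 + D
Σ(formed) = 1×358 + 6×401 = 2764
ΔH = Σ(broken) − Σ(formed) = (2028 + D) − (2764) = −736 + D
Setting this equal to −113 kJ gives D = 623 kJ/mol.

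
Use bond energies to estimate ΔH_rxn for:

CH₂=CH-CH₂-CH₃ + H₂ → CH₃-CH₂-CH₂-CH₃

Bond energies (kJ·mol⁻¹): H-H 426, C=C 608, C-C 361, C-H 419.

ΔH ≈ −165 kJ

Bonds broken (reactants):
  C-C: 2 × 361 = 722
  C-H: 8 × 419 = 3352
  C=C: 1 × 608 = 608
  H-H: 1 × 426 = 426
  Σ(broken) = 5108 kJ
Bonds formed (products):
  C-C: 3 × 361 = 1083
  C-H: 10 × 419 = 4190
  Σ(formed) = 5273 kJ
ΔH = Σ(broken) − Σ(formed) = 5108 − 5273 = −165 kJ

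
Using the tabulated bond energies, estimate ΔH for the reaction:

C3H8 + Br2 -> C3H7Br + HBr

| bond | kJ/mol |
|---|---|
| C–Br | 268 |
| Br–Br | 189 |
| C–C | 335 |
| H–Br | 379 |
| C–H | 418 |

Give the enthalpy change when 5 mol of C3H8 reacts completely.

Bonds broken (reactants):
  Br–Br: 1 × 189 = 189
  C–C: 2 × 335 = 670
  C–H: 8 × 418 = 3344
  Σ(broken) = 4203 kJ
Bonds formed (products):
  C–Br: 1 × 268 = 268
  C–C: 2 × 335 = 670
  C–H: 7 × 418 = 2926
  H–Br: 1 × 379 = 379
  Σ(formed) = 4243 kJ
ΔH = Σ(broken) − Σ(formed) = 4203 − 4243 = −40 kJ
For 5× the reaction as written: 5 × (−40) = −200 kJ

ΔH = −200 kJ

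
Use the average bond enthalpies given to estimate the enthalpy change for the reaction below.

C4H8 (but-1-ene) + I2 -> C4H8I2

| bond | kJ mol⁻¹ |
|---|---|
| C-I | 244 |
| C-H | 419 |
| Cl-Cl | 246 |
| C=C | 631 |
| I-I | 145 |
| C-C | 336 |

ΔH ≈ −48 kJ

Bonds broken (reactants):
  C-C: 2 × 336 = 672
  C-H: 8 × 419 = 3352
  C=C: 1 × 631 = 631
  I-I: 1 × 145 = 145
  Σ(broken) = 4800 kJ
Bonds formed (products):
  C-C: 3 × 336 = 1008
  C-H: 8 × 419 = 3352
  C-I: 2 × 244 = 488
  Σ(formed) = 4848 kJ
ΔH = Σ(broken) − Σ(formed) = 4800 − 4848 = −48 kJ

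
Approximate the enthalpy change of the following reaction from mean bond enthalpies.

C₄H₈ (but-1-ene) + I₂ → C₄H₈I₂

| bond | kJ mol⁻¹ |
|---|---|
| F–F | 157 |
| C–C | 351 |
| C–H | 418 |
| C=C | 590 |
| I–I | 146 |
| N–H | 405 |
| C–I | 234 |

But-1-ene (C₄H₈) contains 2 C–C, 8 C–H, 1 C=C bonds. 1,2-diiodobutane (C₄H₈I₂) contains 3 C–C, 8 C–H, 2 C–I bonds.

Bonds broken (reactants):
  C–C: 2 × 351 = 702
  C–H: 8 × 418 = 3344
  C=C: 1 × 590 = 590
  I–I: 1 × 146 = 146
  Σ(broken) = 4782 kJ
Bonds formed (products):
  C–C: 3 × 351 = 1053
  C–H: 8 × 418 = 3344
  C–I: 2 × 234 = 468
  Σ(formed) = 4865 kJ
ΔH = Σ(broken) − Σ(formed) = 4782 − 4865 = −83 kJ

ΔH ≈ −83 kJ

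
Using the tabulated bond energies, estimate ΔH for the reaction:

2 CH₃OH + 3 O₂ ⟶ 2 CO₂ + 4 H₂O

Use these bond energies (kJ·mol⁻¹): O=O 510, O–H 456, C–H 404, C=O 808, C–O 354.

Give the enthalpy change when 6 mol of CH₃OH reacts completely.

Bonds broken (reactants):
  C–H: 6 × 404 = 2424
  C–O: 2 × 354 = 708
  O–H: 2 × 456 = 912
  O=O: 3 × 510 = 1530
  Σ(broken) = 5574 kJ
Bonds formed (products):
  C=O: 4 × 808 = 3232
  O–H: 8 × 456 = 3648
  Σ(formed) = 6880 kJ
ΔH = Σ(broken) − Σ(formed) = 5574 − 6880 = −1306 kJ
For 3× the reaction as written: 3 × (−1306) = −3918 kJ

ΔH = −3918 kJ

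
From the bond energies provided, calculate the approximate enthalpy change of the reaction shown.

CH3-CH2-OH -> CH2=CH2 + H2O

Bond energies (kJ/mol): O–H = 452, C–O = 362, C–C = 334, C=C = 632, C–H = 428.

ΔH ≈ +40 kJ

Bonds broken (reactants):
  C–C: 1 × 334 = 334
  C–H: 5 × 428 = 2140
  C–O: 1 × 362 = 362
  O–H: 1 × 452 = 452
  Σ(broken) = 3288 kJ
Bonds formed (products):
  C–H: 4 × 428 = 1712
  C=C: 1 × 632 = 632
  O–H: 2 × 452 = 904
  Σ(formed) = 3248 kJ
ΔH = Σ(broken) − Σ(formed) = 3288 − 3248 = +40 kJ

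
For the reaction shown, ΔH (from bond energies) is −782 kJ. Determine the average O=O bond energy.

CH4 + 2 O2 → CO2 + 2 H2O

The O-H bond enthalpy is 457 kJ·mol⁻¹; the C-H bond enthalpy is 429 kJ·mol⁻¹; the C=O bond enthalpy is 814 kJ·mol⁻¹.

Let D be the O=O bond energy.
Σ(broken) = 4×429 + 2×D = 1716 + 2D
Σ(formed) = 2×814 + 4×457 = 3456
ΔH = Σ(broken) − Σ(formed) = (1716 + 2D) − (3456) = −1740 + 2D
Setting this equal to −782 kJ gives 2D = 958, so D = 479 kJ/mol.

D(O=O) ≈ 479 kJ/mol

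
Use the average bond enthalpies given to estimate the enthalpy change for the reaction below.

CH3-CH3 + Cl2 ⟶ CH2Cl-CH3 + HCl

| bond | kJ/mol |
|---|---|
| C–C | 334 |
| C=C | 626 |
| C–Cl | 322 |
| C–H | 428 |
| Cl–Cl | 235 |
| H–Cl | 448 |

Bonds broken (reactants):
  C–C: 1 × 334 = 334
  C–H: 6 × 428 = 2568
  Cl–Cl: 1 × 235 = 235
  Σ(broken) = 3137 kJ
Bonds formed (products):
  C–C: 1 × 334 = 334
  C–Cl: 1 × 322 = 322
  C–H: 5 × 428 = 2140
  H–Cl: 1 × 448 = 448
  Σ(formed) = 3244 kJ
ΔH = Σ(broken) − Σ(formed) = 3137 − 3244 = −107 kJ

ΔH ≈ −107 kJ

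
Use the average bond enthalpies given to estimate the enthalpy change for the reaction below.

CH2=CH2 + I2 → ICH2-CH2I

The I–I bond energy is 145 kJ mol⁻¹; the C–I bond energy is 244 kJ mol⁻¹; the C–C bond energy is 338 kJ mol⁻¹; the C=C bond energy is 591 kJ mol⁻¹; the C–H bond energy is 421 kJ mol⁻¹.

ΔH ≈ −90 kJ

Bonds broken (reactants):
  C–H: 4 × 421 = 1684
  C=C: 1 × 591 = 591
  I–I: 1 × 145 = 145
  Σ(broken) = 2420 kJ
Bonds formed (products):
  C–C: 1 × 338 = 338
  C–H: 4 × 421 = 1684
  C–I: 2 × 244 = 488
  Σ(formed) = 2510 kJ
ΔH = Σ(broken) − Σ(formed) = 2420 − 2510 = −90 kJ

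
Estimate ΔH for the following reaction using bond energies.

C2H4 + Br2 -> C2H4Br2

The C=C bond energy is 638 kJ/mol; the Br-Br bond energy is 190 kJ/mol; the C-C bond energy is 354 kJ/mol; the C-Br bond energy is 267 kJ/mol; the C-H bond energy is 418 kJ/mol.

ΔH ≈ −60 kJ

Bonds broken (reactants):
  Br-Br: 1 × 190 = 190
  C-H: 4 × 418 = 1672
  C=C: 1 × 638 = 638
  Σ(broken) = 2500 kJ
Bonds formed (products):
  C-Br: 2 × 267 = 534
  C-C: 1 × 354 = 354
  C-H: 4 × 418 = 1672
  Σ(formed) = 2560 kJ
ΔH = Σ(broken) − Σ(formed) = 2500 − 2560 = −60 kJ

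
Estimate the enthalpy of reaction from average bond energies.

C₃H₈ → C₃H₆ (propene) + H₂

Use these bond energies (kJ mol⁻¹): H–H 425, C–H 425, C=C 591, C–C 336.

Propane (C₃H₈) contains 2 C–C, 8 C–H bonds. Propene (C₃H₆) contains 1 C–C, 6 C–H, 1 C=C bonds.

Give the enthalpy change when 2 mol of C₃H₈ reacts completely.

ΔH = +340 kJ

Bonds broken (reactants):
  C–C: 2 × 336 = 672
  C–H: 8 × 425 = 3400
  Σ(broken) = 4072 kJ
Bonds formed (products):
  C–C: 1 × 336 = 336
  C–H: 6 × 425 = 2550
  C=C: 1 × 591 = 591
  H–H: 1 × 425 = 425
  Σ(formed) = 3902 kJ
ΔH = Σ(broken) − Σ(formed) = 4072 − 3902 = +170 kJ
For 2× the reaction as written: 2 × (+170) = +340 kJ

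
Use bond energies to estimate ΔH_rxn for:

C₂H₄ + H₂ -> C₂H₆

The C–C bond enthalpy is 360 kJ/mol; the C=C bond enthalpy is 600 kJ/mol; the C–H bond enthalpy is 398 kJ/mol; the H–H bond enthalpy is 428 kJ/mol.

ΔH ≈ −128 kJ

Bonds broken (reactants):
  C–H: 4 × 398 = 1592
  C=C: 1 × 600 = 600
  H–H: 1 × 428 = 428
  Σ(broken) = 2620 kJ
Bonds formed (products):
  C–C: 1 × 360 = 360
  C–H: 6 × 398 = 2388
  Σ(formed) = 2748 kJ
ΔH = Σ(broken) − Σ(formed) = 2620 − 2748 = −128 kJ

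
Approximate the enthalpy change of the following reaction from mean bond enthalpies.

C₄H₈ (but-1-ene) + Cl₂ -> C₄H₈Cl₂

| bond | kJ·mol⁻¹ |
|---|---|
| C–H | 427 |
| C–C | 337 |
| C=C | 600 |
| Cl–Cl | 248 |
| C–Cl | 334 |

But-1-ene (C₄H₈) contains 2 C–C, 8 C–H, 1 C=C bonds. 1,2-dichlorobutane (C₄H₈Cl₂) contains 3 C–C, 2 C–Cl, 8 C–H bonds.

Bonds broken (reactants):
  C–C: 2 × 337 = 674
  C–H: 8 × 427 = 3416
  C=C: 1 × 600 = 600
  Cl–Cl: 1 × 248 = 248
  Σ(broken) = 4938 kJ
Bonds formed (products):
  C–C: 3 × 337 = 1011
  C–Cl: 2 × 334 = 668
  C–H: 8 × 427 = 3416
  Σ(formed) = 5095 kJ
ΔH = Σ(broken) − Σ(formed) = 4938 − 5095 = −157 kJ

ΔH ≈ −157 kJ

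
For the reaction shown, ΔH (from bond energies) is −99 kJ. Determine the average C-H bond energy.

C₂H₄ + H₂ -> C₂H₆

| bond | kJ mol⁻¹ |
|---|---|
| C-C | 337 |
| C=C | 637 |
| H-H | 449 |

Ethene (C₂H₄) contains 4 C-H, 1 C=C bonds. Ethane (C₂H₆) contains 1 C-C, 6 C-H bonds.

Let D be the C-H bond energy.
Σ(broken) = 4×D + 1×637 + 1×449 = 1086 + 4D
Σ(formed) = 1×337 + 6×D = 337 + 6D
ΔH = Σ(broken) − Σ(formed) = (1086 + 4D) − (337 + 6D) = +749 − 2D
Setting this equal to −99 kJ gives 2D = 848, so D = 424 kJ/mol.

D(C-H) ≈ 424 kJ/mol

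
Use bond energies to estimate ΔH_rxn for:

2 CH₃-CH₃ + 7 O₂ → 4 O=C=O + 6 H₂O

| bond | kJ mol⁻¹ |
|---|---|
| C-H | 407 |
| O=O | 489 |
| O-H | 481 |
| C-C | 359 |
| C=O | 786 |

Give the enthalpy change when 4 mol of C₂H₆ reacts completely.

Bonds broken (reactants):
  C-C: 2 × 359 = 718
  C-H: 12 × 407 = 4884
  O=O: 7 × 489 = 3423
  Σ(broken) = 9025 kJ
Bonds formed (products):
  C=O: 8 × 786 = 6288
  O-H: 12 × 481 = 5772
  Σ(formed) = 12060 kJ
ΔH = Σ(broken) − Σ(formed) = 9025 − 12060 = −3035 kJ
For 2× the reaction as written: 2 × (−3035) = −6070 kJ

ΔH = −6070 kJ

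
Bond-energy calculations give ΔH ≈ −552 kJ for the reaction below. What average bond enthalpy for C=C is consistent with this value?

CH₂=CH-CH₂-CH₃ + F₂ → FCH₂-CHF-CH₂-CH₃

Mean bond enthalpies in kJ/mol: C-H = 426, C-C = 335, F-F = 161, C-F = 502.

Let D be the C=C bond energy.
Σ(broken) = 2×335 + 8×426 + 1×D + 1×161 = 4239 + D
Σ(formed) = 3×335 + 2×502 + 8×426 = 5417
ΔH = Σ(broken) − Σ(formed) = (4239 + D) − (5417) = −1178 + D
Setting this equal to −552 kJ gives D = 626 kJ/mol.

D(C=C) ≈ 626 kJ/mol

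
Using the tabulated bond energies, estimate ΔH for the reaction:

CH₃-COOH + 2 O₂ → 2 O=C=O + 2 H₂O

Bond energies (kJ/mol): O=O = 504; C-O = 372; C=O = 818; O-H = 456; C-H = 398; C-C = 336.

Bonds broken (reactants):
  C-C: 1 × 336 = 336
  C-H: 3 × 398 = 1194
  C-O: 1 × 372 = 372
  C=O: 1 × 818 = 818
  O-H: 1 × 456 = 456
  O=O: 2 × 504 = 1008
  Σ(broken) = 4184 kJ
Bonds formed (products):
  C=O: 4 × 818 = 3272
  O-H: 4 × 456 = 1824
  Σ(formed) = 5096 kJ
ΔH = Σ(broken) − Σ(formed) = 4184 − 5096 = −912 kJ

ΔH ≈ −912 kJ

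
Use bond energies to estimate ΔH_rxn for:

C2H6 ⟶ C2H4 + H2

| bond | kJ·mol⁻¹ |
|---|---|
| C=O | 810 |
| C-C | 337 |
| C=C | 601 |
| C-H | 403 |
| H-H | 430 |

Bonds broken (reactants):
  C-C: 1 × 337 = 337
  C-H: 6 × 403 = 2418
  Σ(broken) = 2755 kJ
Bonds formed (products):
  C-H: 4 × 403 = 1612
  C=C: 1 × 601 = 601
  H-H: 1 × 430 = 430
  Σ(formed) = 2643 kJ
ΔH = Σ(broken) − Σ(formed) = 2755 − 2643 = +112 kJ

ΔH ≈ +112 kJ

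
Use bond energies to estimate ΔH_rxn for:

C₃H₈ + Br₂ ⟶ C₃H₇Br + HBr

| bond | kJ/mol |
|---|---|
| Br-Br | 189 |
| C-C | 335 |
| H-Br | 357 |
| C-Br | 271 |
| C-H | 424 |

ΔH ≈ −15 kJ

Bonds broken (reactants):
  Br-Br: 1 × 189 = 189
  C-C: 2 × 335 = 670
  C-H: 8 × 424 = 3392
  Σ(broken) = 4251 kJ
Bonds formed (products):
  C-Br: 1 × 271 = 271
  C-C: 2 × 335 = 670
  C-H: 7 × 424 = 2968
  H-Br: 1 × 357 = 357
  Σ(formed) = 4266 kJ
ΔH = Σ(broken) − Σ(formed) = 4251 − 4266 = −15 kJ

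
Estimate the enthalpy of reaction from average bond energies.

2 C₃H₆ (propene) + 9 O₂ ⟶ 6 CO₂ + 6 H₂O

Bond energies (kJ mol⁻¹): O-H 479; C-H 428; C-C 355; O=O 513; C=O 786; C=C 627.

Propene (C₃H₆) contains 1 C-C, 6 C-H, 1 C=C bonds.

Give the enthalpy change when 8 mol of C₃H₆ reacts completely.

Bonds broken (reactants):
  C-C: 2 × 355 = 710
  C-H: 12 × 428 = 5136
  C=C: 2 × 627 = 1254
  O=O: 9 × 513 = 4617
  Σ(broken) = 11717 kJ
Bonds formed (products):
  C=O: 12 × 786 = 9432
  O-H: 12 × 479 = 5748
  Σ(formed) = 15180 kJ
ΔH = Σ(broken) − Σ(formed) = 11717 − 15180 = −3463 kJ
For 4× the reaction as written: 4 × (−3463) = −13852 kJ

ΔH = −13852 kJ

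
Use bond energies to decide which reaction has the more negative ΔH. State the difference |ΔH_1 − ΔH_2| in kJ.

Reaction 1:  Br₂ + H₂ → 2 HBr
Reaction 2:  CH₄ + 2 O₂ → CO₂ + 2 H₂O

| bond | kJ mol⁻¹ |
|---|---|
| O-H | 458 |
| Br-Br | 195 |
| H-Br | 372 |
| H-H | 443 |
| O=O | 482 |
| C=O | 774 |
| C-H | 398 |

Reaction 2, by 718 kJ

Reaction 1:
  Bonds broken (reactants):
    Br-Br: 1 × 195 = 195
    H-H: 1 × 443 = 443
    Σ(broken) = 638 kJ
  Bonds formed (products):
    H-Br: 2 × 372 = 744
    Σ(formed) = 744 kJ
  ΔH_1 = 638 − 744 = −106 kJ
Reaction 2:
  Bonds broken (reactants):
    C-H: 4 × 398 = 1592
    O=O: 2 × 482 = 964
    Σ(broken) = 2556 kJ
  Bonds formed (products):
    C=O: 2 × 774 = 1548
    O-H: 4 × 458 = 1832
    Σ(formed) = 3380 kJ
  ΔH_2 = 2556 − 3380 = −824 kJ
ΔH_1 − ΔH_2 = +718 kJ, so reaction 2 has the more negative ΔH; |ΔH_1 − ΔH_2| = 718 kJ.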